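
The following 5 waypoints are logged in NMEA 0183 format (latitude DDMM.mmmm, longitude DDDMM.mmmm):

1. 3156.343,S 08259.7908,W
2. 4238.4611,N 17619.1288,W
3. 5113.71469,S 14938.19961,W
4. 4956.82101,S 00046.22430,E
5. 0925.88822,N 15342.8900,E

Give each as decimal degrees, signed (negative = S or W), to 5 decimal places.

Point 1:
  Lat: degrees = first 2 digits = 31, minutes = 56.343; 31 + 56.343/60 = 31.939050
  S → negative
  Lon: split at 3 digits → 082° and 59.7908′; 82 + 59.7908/60 = 82.996513
  W ⇒ negate
Point 2:
  φ: split at 2 digits → 42° and 38.4611′; 42 + 38.4611/60 = 42.641018
  N ⇒ keep positive
  λ: split at 3 digits → 176° and 19.1288′; 176 + 19.1288/60 = 176.318813
  W ⇒ negate
Point 3:
  Lat: split at 2 digits → 51° and 13.71469′; 51 + 13.71469/60 = 51.228578
  S ⇒ negate
  Lon: split at 3 digits → 149° and 38.19961′; 149 + 38.19961/60 = 149.636660
  W ⇒ negate
Point 4:
  φ: degrees = first 2 digits = 49, minutes = 56.82101; 49 + 56.82101/60 = 49.947017
  S ⇒ negate
  Lon: degrees = first 3 digits = 0, minutes = 46.2243; 0 + 46.2243/60 = 0.770405
  E ⇒ keep positive
Point 5:
  Lat: split at 2 digits → 09° and 25.88822′; 9 + 25.88822/60 = 9.431470
  N → positive
  Longitude: degrees = first 3 digits = 153, minutes = 42.89; 153 + 42.89/60 = 153.714833
  E → positive

1. -31.93905, -82.99651
2. 42.64102, -176.31881
3. -51.22858, -149.63666
4. -49.94702, 0.77041
5. 9.43147, 153.71483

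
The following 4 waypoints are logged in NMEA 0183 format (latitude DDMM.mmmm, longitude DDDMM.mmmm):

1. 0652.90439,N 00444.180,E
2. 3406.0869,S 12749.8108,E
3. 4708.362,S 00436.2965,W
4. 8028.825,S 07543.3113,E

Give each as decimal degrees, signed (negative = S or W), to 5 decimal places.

1. 6.88174, 4.73633
2. -34.10145, 127.83018
3. -47.13937, -4.60494
4. -80.48042, 75.72186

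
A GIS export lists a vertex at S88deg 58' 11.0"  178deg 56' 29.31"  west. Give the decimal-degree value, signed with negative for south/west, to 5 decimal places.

-88.96972, -178.94148

φ: 58′ + 11″ = 58.18333′; 88 + 58.18333/60 = 88.969722
S → negative
Longitude: 178 + 56/60 + 29.31/3600 = 178.941475
W → negative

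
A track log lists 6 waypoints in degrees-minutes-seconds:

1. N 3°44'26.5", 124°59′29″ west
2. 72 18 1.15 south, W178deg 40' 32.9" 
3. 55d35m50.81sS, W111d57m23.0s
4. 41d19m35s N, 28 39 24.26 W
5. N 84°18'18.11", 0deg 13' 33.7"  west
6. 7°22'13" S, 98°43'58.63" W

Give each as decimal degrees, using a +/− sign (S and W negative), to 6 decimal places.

Point 1:
  Latitude: 3 + 44/60 + 26.5/3600 = 3.7406944
  N ⇒ keep positive
  Longitude: 59′ + 29″ = 59.48333′; 124 + 59.48333/60 = 124.9913889
  W → negative
Point 2:
  φ: 72 + 18/60 + 1.15/3600 = 72.3003194
  S ⇒ negate
  λ: 178° + 40/60 + 32.9/3600 = 178 + 0.666667 + 0.009139 = 178.6758056
  hemisphere W, so the sign is −
Point 3:
  Lat: 55 + 35/60 + 50.81/3600 = 55.5974472
  S ⇒ negate
  Longitude: 111 + 57/60 + 23/3600 = 111.9563889
  W ⇒ negate
Point 4:
  Lat: 41 + 19/60 + 35/3600 = 41.3263889
  N ⇒ keep positive
  Longitude: 28 + 39/60 + 24.26/3600 = 28.6567389
  hemisphere W, so the sign is −
Point 5:
  φ: 84 + 18/60 + 18.11/3600 = 84.3050306
  N → positive
  λ: 13′ + 33.7″ = 13.56167′; 0 + 13.56167/60 = 0.2260278
  hemisphere W, so the sign is −
Point 6:
  Latitude: 7 + 22/60 + 13/3600 = 7.3702778
  hemisphere S, so the sign is −
  λ: 98 + 43/60 + 58.63/3600 = 98.7329528
  W ⇒ negate

1. 3.740694, -124.991389
2. -72.300319, -178.675806
3. -55.597447, -111.956389
4. 41.326389, -28.656739
5. 84.305031, -0.226028
6. -7.370278, -98.732953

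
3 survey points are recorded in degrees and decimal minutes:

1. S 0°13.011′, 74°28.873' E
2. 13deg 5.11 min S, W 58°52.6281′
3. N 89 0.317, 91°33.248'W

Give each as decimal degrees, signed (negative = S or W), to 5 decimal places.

1. -0.21685, 74.48122
2. -13.08517, -58.87714
3. 89.00528, -91.55413

Point 1:
  Latitude: 0 + 13.011/60 = 0.216850
  S → negative
  Lon: 28.873′ = 0.481217°; total 74.481217
  E ⇒ keep positive
Point 2:
  Lat: 13 + 5.11/60 = 13.085167
  hemisphere S, so the sign is −
  λ: 58 + 52.6281/60 = 58.877135
  W ⇒ negate
Point 3:
  φ: 0.317′ = 0.005283°; total 89.005283
  N → positive
  Lon: 91 + 33.248/60 = 91.554133
  W ⇒ negate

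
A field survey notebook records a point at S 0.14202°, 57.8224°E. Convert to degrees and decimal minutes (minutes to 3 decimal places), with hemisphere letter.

0° 8.521′ S, 57° 49.344′ E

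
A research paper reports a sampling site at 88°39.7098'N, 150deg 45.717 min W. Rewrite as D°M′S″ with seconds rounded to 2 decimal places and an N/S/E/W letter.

88°39′42.59″ N, 150°45′43.02″ W

φ: fractional minutes 0.70980 × 60 = 42.5880″
Longitude: fractional minutes 0.71700 × 60 = 43.0200″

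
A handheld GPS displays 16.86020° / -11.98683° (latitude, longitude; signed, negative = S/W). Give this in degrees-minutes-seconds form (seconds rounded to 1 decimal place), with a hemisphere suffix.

Latitude: 0.860200 × 60 = 51.61200′ → 51′, remainder × 60 = 36.720″
Longitude is negative → W; |value| = 11.986830
λ: 0.986830 × 60 = 59.20980′ → 59′, remainder × 60 = 12.588″

16°51′36.7″ N, 11°59′12.6″ W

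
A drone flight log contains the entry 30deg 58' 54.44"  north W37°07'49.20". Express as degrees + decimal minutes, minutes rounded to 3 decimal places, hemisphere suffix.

30° 58.907′ N, 37° 7.820′ W

φ: seconds/60 = 0.90733; minutes = 58 + 0.90733 = 58.90733
Lon: seconds/60 = 0.82000; minutes = 7 + 0.82000 = 7.82000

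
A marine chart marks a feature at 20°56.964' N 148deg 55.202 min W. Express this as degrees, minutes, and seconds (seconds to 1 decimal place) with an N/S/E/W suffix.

20°56′57.8″ N, 148°55′12.1″ W

φ: 56.96400′ → 56′ and 0.96400 × 60 = 57.840″
Longitude: 55.20200′ → 55′ and 0.20200 × 60 = 12.120″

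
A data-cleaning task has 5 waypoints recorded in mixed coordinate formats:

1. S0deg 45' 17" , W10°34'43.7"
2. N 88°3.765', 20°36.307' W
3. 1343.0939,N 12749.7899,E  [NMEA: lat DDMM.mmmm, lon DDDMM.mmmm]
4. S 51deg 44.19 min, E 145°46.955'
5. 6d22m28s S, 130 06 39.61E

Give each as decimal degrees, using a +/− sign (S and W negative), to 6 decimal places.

Point 1:
  φ: 0° + 45/60 + 17/3600 = 0 + 0.750000 + 0.004722 = 0.7547222
  S → negative
  Lon: 10° + 34/60 + 43.7/3600 = 10 + 0.566667 + 0.012139 = 10.5788056
  W ⇒ negate
Point 2:
  Lat: 88 + 3.765/60 = 88.0627500
  N ⇒ keep positive
  λ: 36.307′ = 0.605117°; total 20.6051167
  W → negative
Point 3:
  Latitude: split at 2 digits → 13° and 43.0939′; 13 + 43.0939/60 = 13.7182317
  N ⇒ keep positive
  Lon: degrees = first 3 digits = 127, minutes = 49.7899; 127 + 49.7899/60 = 127.8298317
  E ⇒ keep positive
Point 4:
  Lat: 44.19′ = 0.736500°; total 51.7365000
  hemisphere S, so the sign is −
  λ: 145 + 46.955/60 = 145.7825833
  E → positive
Point 5:
  Lat: 6° + 22/60 + 28/3600 = 6 + 0.366667 + 0.007778 = 6.3744444
  S → negative
  Lon: 130 + 6/60 + 39.61/3600 = 130.1110028
  E ⇒ keep positive

1. -0.754722, -10.578806
2. 88.062750, -20.605117
3. 13.718232, 127.829832
4. -51.736500, 145.782583
5. -6.374444, 130.111003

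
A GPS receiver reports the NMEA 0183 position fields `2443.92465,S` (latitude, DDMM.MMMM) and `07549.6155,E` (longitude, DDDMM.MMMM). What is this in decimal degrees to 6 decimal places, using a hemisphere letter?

Latitude: split at 2 digits → 24° and 43.92465′; 24 + 43.92465/60 = 24.7320775
λ: degrees = first 3 digits = 75, minutes = 49.6155; 75 + 49.6155/60 = 75.8269250

24.732078° S, 75.826925° E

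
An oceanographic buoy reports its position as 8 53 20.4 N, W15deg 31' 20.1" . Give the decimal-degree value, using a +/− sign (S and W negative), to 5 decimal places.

Latitude: 8° + 53/60 + 20.4/3600 = 8 + 0.883333 + 0.005667 = 8.889000
N ⇒ keep positive
Lon: 15° + 31/60 + 20.1/3600 = 15 + 0.516667 + 0.005583 = 15.522250
W ⇒ negate

8.88900, -15.52225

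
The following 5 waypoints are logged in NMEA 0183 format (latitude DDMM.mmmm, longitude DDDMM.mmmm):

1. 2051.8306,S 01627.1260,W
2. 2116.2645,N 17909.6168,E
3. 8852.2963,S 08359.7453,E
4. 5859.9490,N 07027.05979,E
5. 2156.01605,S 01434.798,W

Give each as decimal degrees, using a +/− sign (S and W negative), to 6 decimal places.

1. -20.863843, -16.452100
2. 21.271075, 179.160280
3. -88.871605, 83.995755
4. 58.999150, 70.450997
5. -21.933601, -14.579967

Point 1:
  Lat: split at 2 digits → 20° and 51.8306′; 20 + 51.8306/60 = 20.8638433
  S ⇒ negate
  Longitude: split at 3 digits → 016° and 27.126′; 16 + 27.126/60 = 16.4521000
  W ⇒ negate
Point 2:
  Latitude: split at 2 digits → 21° and 16.2645′; 21 + 16.2645/60 = 21.2710750
  N → positive
  Longitude: degrees = first 3 digits = 179, minutes = 9.6168; 179 + 9.6168/60 = 179.1602800
  E ⇒ keep positive
Point 3:
  φ: split at 2 digits → 88° and 52.2963′; 88 + 52.2963/60 = 88.8716050
  hemisphere S, so the sign is −
  Lon: degrees = first 3 digits = 83, minutes = 59.7453; 83 + 59.7453/60 = 83.9957550
  E → positive
Point 4:
  Lat: split at 2 digits → 58° and 59.949′; 58 + 59.949/60 = 58.9991500
  N ⇒ keep positive
  Lon: split at 3 digits → 070° and 27.05979′; 70 + 27.05979/60 = 70.4509965
  E ⇒ keep positive
Point 5:
  Lat: split at 2 digits → 21° and 56.01605′; 21 + 56.01605/60 = 21.9336008
  S → negative
  Lon: split at 3 digits → 014° and 34.798′; 14 + 34.798/60 = 14.5799667
  W → negative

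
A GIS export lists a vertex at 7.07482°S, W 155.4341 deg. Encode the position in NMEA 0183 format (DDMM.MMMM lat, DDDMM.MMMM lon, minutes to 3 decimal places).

0704.489,S / 15526.046,W

Lat: minutes = (7.074820 − 7) × 60 = 4.48920
λ: minutes = (155.434100 − 155) × 60 = 26.04600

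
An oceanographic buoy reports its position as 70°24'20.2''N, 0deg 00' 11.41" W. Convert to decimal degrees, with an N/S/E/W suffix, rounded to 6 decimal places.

φ: 70° + 24/60 + 20.2/3600 = 70 + 0.400000 + 0.005611 = 70.4056111
λ: 0 + 0/60 + 11.41/3600 = 0.0031694

70.405611° N, 0.003169° W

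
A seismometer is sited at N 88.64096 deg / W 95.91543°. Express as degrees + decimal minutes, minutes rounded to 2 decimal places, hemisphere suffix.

φ: fractional part 0.640960 → 38.4576 minutes
Lon: 95° + 0.915430 × 60 = 95° 54.9258′

88° 38.46′ N, 95° 54.93′ W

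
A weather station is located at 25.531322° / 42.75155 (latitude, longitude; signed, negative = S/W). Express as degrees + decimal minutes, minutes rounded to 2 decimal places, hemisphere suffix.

25° 31.88′ N, 42° 45.09′ E

φ: minutes = (25.531322 − 25) × 60 = 31.8793
Longitude: fractional part 0.751550 → 45.0930 minutes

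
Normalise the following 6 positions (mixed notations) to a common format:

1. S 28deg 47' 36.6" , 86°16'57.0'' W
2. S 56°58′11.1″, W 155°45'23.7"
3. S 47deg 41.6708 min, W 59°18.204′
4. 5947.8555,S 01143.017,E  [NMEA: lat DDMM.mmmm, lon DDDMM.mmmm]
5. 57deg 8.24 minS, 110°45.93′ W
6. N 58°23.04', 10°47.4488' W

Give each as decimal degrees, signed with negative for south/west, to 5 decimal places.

Point 1:
  Latitude: 47′ + 36.6″ = 47.61000′; 28 + 47.61000/60 = 28.793500
  S ⇒ negate
  Lon: 86 + 16/60 + 57/3600 = 86.282500
  W ⇒ negate
Point 2:
  Lat: 56 + 58/60 + 11.1/3600 = 56.969750
  hemisphere S, so the sign is −
  Longitude: 155° + 45/60 + 23.7/3600 = 155 + 0.750000 + 0.006583 = 155.756583
  hemisphere W, so the sign is −
Point 3:
  Lat: 41.6708′ = 0.694513°; total 47.694513
  hemisphere S, so the sign is −
  Lon: 18.204′ = 0.303400°; total 59.303400
  hemisphere W, so the sign is −
Point 4:
  φ: split at 2 digits → 59° and 47.8555′; 59 + 47.8555/60 = 59.797592
  S → negative
  Longitude: split at 3 digits → 011° and 43.017′; 11 + 43.017/60 = 11.716950
  E → positive
Point 5:
  Lat: 8.24′ = 0.137333°; total 57.137333
  hemisphere S, so the sign is −
  Longitude: 45.93′ = 0.765500°; total 110.765500
  W ⇒ negate
Point 6:
  Latitude: 23.04′ = 0.384000°; total 58.384000
  N → positive
  λ: 47.4488′ = 0.790813°; total 10.790813
  W → negative

1. -28.79350, -86.28250
2. -56.96975, -155.75658
3. -47.69451, -59.30340
4. -59.79759, 11.71695
5. -57.13733, -110.76550
6. 58.38400, -10.79081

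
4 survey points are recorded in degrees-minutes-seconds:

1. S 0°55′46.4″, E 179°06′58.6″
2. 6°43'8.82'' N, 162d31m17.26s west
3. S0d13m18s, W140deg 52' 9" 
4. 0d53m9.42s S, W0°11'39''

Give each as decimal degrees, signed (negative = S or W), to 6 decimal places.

Point 1:
  φ: 0 + 55/60 + 46.4/3600 = 0.9295556
  hemisphere S, so the sign is −
  λ: 6′ + 58.6″ = 6.97667′; 179 + 6.97667/60 = 179.1162778
  E ⇒ keep positive
Point 2:
  φ: 6 + 43/60 + 8.82/3600 = 6.7191167
  N → positive
  λ: 162 + 31/60 + 17.26/3600 = 162.5214611
  W → negative
Point 3:
  φ: 0 + 13/60 + 18/3600 = 0.2216667
  S → negative
  λ: 140 + 52/60 + 9/3600 = 140.8691667
  hemisphere W, so the sign is −
Point 4:
  Latitude: 0 + 53/60 + 9.42/3600 = 0.8859500
  S → negative
  Lon: 0 + 11/60 + 39/3600 = 0.1941667
  W → negative

1. -0.929556, 179.116278
2. 6.719117, -162.521461
3. -0.221667, -140.869167
4. -0.885950, -0.194167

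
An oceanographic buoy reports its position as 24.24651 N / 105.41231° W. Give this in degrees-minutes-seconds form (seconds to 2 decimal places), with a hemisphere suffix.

24°14′47.44″ N, 105°24′44.32″ W

Latitude: 0.246510° → 14.79060′; 0.79060 × 60 = 47.4360″
Longitude: 0.412310 × 60 = 24.73860′ → 24′, remainder × 60 = 44.3160″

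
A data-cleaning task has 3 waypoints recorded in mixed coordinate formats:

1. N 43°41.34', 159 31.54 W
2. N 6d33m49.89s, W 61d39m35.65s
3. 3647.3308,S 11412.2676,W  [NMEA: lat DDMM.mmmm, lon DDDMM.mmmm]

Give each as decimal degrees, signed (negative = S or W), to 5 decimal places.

1. 43.68900, -159.52567
2. 6.56386, -61.65990
3. -36.78885, -114.20446

Point 1:
  Latitude: 43 + 41.34/60 = 43.689000
  N ⇒ keep positive
  Lon: 159 + 31.54/60 = 159.525667
  hemisphere W, so the sign is −
Point 2:
  Latitude: 6 + 33/60 + 49.89/3600 = 6.563858
  N ⇒ keep positive
  Lon: 39′ + 35.65″ = 39.59417′; 61 + 39.59417/60 = 61.659903
  hemisphere W, so the sign is −
Point 3:
  Latitude: degrees = first 2 digits = 36, minutes = 47.3308; 36 + 47.3308/60 = 36.788847
  S → negative
  Lon: degrees = first 3 digits = 114, minutes = 12.2676; 114 + 12.2676/60 = 114.204460
  W ⇒ negate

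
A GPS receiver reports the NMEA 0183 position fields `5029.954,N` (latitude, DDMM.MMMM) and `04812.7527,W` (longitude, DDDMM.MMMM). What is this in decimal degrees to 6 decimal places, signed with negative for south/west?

Latitude: split at 2 digits → 50° and 29.954′; 50 + 29.954/60 = 50.4992333
N → positive
λ: degrees = first 3 digits = 48, minutes = 12.7527; 48 + 12.7527/60 = 48.2125450
W ⇒ negate

50.499233, -48.212545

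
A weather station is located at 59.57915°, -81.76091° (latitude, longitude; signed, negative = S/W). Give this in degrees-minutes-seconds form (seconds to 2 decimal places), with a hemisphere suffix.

59°34′44.94″ N, 81°45′39.28″ W

φ: 0.579150° → 34.74900′; 0.74900 × 60 = 44.9400″
Longitude is negative → W; |value| = 81.760910
Longitude: whole degrees 81; 45.65460′ → 45′ and 39.2760″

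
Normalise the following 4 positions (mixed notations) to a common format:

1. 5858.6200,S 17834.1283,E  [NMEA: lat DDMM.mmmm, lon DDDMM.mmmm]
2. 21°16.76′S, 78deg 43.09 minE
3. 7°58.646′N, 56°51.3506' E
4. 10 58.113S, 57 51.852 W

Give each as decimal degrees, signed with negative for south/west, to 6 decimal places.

1. -58.977000, 178.568805
2. -21.279333, 78.718167
3. 7.977433, 56.855843
4. -10.968550, -57.864200

Point 1:
  φ: split at 2 digits → 58° and 58.62′; 58 + 58.62/60 = 58.9770000
  hemisphere S, so the sign is −
  Longitude: split at 3 digits → 178° and 34.1283′; 178 + 34.1283/60 = 178.5688050
  E → positive
Point 2:
  Lat: 16.76′ = 0.279333°; total 21.2793333
  hemisphere S, so the sign is −
  λ: 78 + 43.09/60 = 78.7181667
  E → positive
Point 3:
  Lat: 7 + 58.646/60 = 7.9774333
  N ⇒ keep positive
  Lon: 51.3506′ = 0.855843°; total 56.8558433
  E ⇒ keep positive
Point 4:
  Lat: 10 + 58.113/60 = 10.9685500
  S ⇒ negate
  Longitude: 51.852′ = 0.864200°; total 57.8642000
  W ⇒ negate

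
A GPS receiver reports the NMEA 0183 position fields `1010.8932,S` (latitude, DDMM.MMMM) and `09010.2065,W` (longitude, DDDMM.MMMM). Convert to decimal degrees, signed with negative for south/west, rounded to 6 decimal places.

-10.181553, -90.170108

Lat: split at 2 digits → 10° and 10.8932′; 10 + 10.8932/60 = 10.1815533
hemisphere S, so the sign is −
Lon: degrees = first 3 digits = 90, minutes = 10.2065; 90 + 10.2065/60 = 90.1701083
W ⇒ negate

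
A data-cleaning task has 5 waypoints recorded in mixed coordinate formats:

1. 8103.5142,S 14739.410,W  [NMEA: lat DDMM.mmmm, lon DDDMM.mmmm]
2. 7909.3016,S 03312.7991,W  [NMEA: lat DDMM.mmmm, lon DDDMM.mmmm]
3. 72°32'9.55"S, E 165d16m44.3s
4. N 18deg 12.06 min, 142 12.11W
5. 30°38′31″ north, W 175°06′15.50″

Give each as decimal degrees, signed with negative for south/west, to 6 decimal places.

1. -81.058570, -147.656833
2. -79.155027, -33.213318
3. -72.535986, 165.278972
4. 18.201000, -142.201833
5. 30.641944, -175.104306

Point 1:
  Lat: split at 2 digits → 81° and 3.5142′; 81 + 3.5142/60 = 81.0585700
  hemisphere S, so the sign is −
  Longitude: degrees = first 3 digits = 147, minutes = 39.41; 147 + 39.41/60 = 147.6568333
  W → negative
Point 2:
  φ: split at 2 digits → 79° and 9.3016′; 79 + 9.3016/60 = 79.1550267
  hemisphere S, so the sign is −
  Lon: degrees = first 3 digits = 33, minutes = 12.7991; 33 + 12.7991/60 = 33.2133183
  W → negative
Point 3:
  Lat: 32′ + 9.55″ = 32.15917′; 72 + 32.15917/60 = 72.5359861
  S ⇒ negate
  Lon: 165° + 16/60 + 44.3/3600 = 165 + 0.266667 + 0.012306 = 165.2789722
  E ⇒ keep positive
Point 4:
  Lat: 12.06′ = 0.201000°; total 18.2010000
  N ⇒ keep positive
  Longitude: 142 + 12.11/60 = 142.2018333
  hemisphere W, so the sign is −
Point 5:
  φ: 38′ + 31″ = 38.51667′; 30 + 38.51667/60 = 30.6419444
  N ⇒ keep positive
  Lon: 175 + 6/60 + 15.5/3600 = 175.1043056
  W → negative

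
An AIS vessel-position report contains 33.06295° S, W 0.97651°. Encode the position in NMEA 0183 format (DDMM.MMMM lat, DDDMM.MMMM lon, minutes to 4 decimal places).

Lat: minutes = (33.062950 − 33) × 60 = 3.777000
λ: 0° + 0.976510 × 60 = 0° 58.590600′

3303.7770,S / 00058.5906,W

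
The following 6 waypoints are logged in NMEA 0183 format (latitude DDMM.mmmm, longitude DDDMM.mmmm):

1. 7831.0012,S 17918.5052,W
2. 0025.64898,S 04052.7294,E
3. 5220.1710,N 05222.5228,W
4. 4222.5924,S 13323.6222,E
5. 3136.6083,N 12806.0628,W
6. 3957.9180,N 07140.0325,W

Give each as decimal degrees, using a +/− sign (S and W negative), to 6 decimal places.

Point 1:
  φ: split at 2 digits → 78° and 31.0012′; 78 + 31.0012/60 = 78.5166867
  S → negative
  Lon: split at 3 digits → 179° and 18.5052′; 179 + 18.5052/60 = 179.3084200
  hemisphere W, so the sign is −
Point 2:
  Latitude: split at 2 digits → 00° and 25.64898′; 0 + 25.64898/60 = 0.4274830
  S → negative
  λ: split at 3 digits → 040° and 52.7294′; 40 + 52.7294/60 = 40.8788233
  E ⇒ keep positive
Point 3:
  Lat: split at 2 digits → 52° and 20.171′; 52 + 20.171/60 = 52.3361833
  N → positive
  λ: split at 3 digits → 052° and 22.5228′; 52 + 22.5228/60 = 52.3753800
  hemisphere W, so the sign is −
Point 4:
  Latitude: split at 2 digits → 42° and 22.5924′; 42 + 22.5924/60 = 42.3765400
  hemisphere S, so the sign is −
  Lon: degrees = first 3 digits = 133, minutes = 23.6222; 133 + 23.6222/60 = 133.3937033
  E ⇒ keep positive
Point 5:
  φ: split at 2 digits → 31° and 36.6083′; 31 + 36.6083/60 = 31.6101383
  N → positive
  λ: degrees = first 3 digits = 128, minutes = 6.0628; 128 + 6.0628/60 = 128.1010467
  W → negative
Point 6:
  φ: degrees = first 2 digits = 39, minutes = 57.918; 39 + 57.918/60 = 39.9653000
  N ⇒ keep positive
  Longitude: degrees = first 3 digits = 71, minutes = 40.0325; 71 + 40.0325/60 = 71.6672083
  W → negative

1. -78.516687, -179.308420
2. -0.427483, 40.878823
3. 52.336183, -52.375380
4. -42.376540, 133.393703
5. 31.610138, -128.101047
6. 39.965300, -71.667208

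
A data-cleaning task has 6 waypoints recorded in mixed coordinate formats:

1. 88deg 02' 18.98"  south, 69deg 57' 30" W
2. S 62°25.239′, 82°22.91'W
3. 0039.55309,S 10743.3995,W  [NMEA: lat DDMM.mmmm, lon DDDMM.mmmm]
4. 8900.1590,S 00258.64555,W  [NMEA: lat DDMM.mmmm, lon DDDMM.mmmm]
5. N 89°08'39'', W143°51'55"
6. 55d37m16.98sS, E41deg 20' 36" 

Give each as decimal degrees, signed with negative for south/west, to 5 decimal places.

1. -88.03861, -69.95833
2. -62.42065, -82.38183
3. -0.65922, -107.72333
4. -89.00265, -2.97743
5. 89.14417, -143.86528
6. -55.62138, 41.34333

Point 1:
  φ: 88 + 2/60 + 18.98/3600 = 88.038606
  hemisphere S, so the sign is −
  Lon: 69 + 57/60 + 30/3600 = 69.958333
  W ⇒ negate
Point 2:
  Lat: 62 + 25.239/60 = 62.420650
  S ⇒ negate
  Longitude: 82 + 22.91/60 = 82.381833
  W ⇒ negate
Point 3:
  Latitude: split at 2 digits → 00° and 39.55309′; 0 + 39.55309/60 = 0.659218
  S → negative
  Longitude: degrees = first 3 digits = 107, minutes = 43.3995; 107 + 43.3995/60 = 107.723325
  W ⇒ negate
Point 4:
  Latitude: degrees = first 2 digits = 89, minutes = 0.159; 89 + 0.159/60 = 89.002650
  S ⇒ negate
  λ: degrees = first 3 digits = 2, minutes = 58.64555; 2 + 58.64555/60 = 2.977426
  W → negative
Point 5:
  Latitude: 8′ + 39″ = 8.65000′; 89 + 8.65000/60 = 89.144167
  N ⇒ keep positive
  λ: 51′ + 55″ = 51.91667′; 143 + 51.91667/60 = 143.865278
  W → negative
Point 6:
  Latitude: 55° + 37/60 + 16.98/3600 = 55 + 0.616667 + 0.004717 = 55.621383
  S ⇒ negate
  λ: 20′ + 36″ = 20.60000′; 41 + 20.60000/60 = 41.343333
  E → positive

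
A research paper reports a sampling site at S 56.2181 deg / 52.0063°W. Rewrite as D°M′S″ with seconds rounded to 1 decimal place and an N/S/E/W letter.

φ: 0.218100 × 60 = 13.08600′ → 13′, remainder × 60 = 5.160″
λ: 0.006300° → 0.37800′; 0.37800 × 60 = 22.680″

56°13′5.2″ S, 52°00′22.7″ W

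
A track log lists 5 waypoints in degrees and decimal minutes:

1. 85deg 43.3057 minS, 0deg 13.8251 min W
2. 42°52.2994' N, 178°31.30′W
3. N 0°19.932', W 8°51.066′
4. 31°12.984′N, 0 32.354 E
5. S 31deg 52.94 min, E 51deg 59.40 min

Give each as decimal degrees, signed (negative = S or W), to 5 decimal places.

1. -85.72176, -0.23042
2. 42.87166, -178.52167
3. 0.33220, -8.85110
4. 31.21640, 0.53923
5. -31.88233, 51.99000

Point 1:
  Latitude: 85 + 43.3057/60 = 85.721762
  S ⇒ negate
  λ: 13.8251′ = 0.230418°; total 0.230418
  W → negative
Point 2:
  φ: 52.2994′ = 0.871657°; total 42.871657
  N ⇒ keep positive
  Longitude: 31.3′ = 0.521667°; total 178.521667
  W ⇒ negate
Point 3:
  Latitude: 19.932′ = 0.332200°; total 0.332200
  N → positive
  Lon: 51.066′ = 0.851100°; total 8.851100
  W ⇒ negate
Point 4:
  Latitude: 12.984′ = 0.216400°; total 31.216400
  N ⇒ keep positive
  Longitude: 0 + 32.354/60 = 0.539233
  E ⇒ keep positive
Point 5:
  φ: 31 + 52.94/60 = 31.882333
  hemisphere S, so the sign is −
  λ: 59.4′ = 0.990000°; total 51.990000
  E ⇒ keep positive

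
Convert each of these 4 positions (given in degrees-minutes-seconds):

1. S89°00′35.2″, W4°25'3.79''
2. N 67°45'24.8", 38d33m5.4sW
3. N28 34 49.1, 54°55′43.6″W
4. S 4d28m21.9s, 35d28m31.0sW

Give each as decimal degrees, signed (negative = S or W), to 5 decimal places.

Point 1:
  φ: 89° + 0/60 + 35.2/3600 = 89 + 0.000000 + 0.009778 = 89.009778
  S → negative
  Longitude: 4° + 25/60 + 3.79/3600 = 4 + 0.416667 + 0.001053 = 4.417719
  hemisphere W, so the sign is −
Point 2:
  Lat: 67 + 45/60 + 24.8/3600 = 67.756889
  N → positive
  Lon: 38 + 33/60 + 5.4/3600 = 38.551500
  hemisphere W, so the sign is −
Point 3:
  φ: 28° + 34/60 + 49.1/3600 = 28 + 0.566667 + 0.013639 = 28.580306
  N ⇒ keep positive
  Lon: 54 + 55/60 + 43.6/3600 = 54.928778
  hemisphere W, so the sign is −
Point 4:
  Latitude: 4 + 28/60 + 21.9/3600 = 4.472750
  S → negative
  λ: 35° + 28/60 + 31/3600 = 35 + 0.466667 + 0.008611 = 35.475278
  hemisphere W, so the sign is −

1. -89.00978, -4.41772
2. 67.75689, -38.55150
3. 28.58031, -54.92878
4. -4.47275, -35.47528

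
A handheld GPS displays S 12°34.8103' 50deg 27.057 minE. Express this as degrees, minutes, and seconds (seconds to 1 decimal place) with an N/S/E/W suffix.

Lat: 34.81030′ → 34′ and 0.81030 × 60 = 48.618″
Lon: fractional minutes 0.05700 × 60 = 3.420″

12°34′48.6″ S, 50°27′3.4″ E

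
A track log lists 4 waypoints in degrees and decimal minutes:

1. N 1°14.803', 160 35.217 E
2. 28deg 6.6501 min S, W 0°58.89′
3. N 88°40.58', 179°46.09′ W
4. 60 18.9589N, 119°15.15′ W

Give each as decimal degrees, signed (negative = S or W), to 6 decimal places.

1. 1.246717, 160.586950
2. -28.110835, -0.981500
3. 88.676333, -179.768167
4. 60.315982, -119.252500

Point 1:
  Latitude: 14.803′ = 0.246717°; total 1.2467167
  N → positive
  Longitude: 160 + 35.217/60 = 160.5869500
  E ⇒ keep positive
Point 2:
  Latitude: 28 + 6.6501/60 = 28.1108350
  S ⇒ negate
  Longitude: 58.89′ = 0.981500°; total 0.9815000
  W ⇒ negate
Point 3:
  φ: 40.58′ = 0.676333°; total 88.6763333
  N ⇒ keep positive
  Longitude: 179 + 46.09/60 = 179.7681667
  W → negative
Point 4:
  φ: 18.9589′ = 0.315982°; total 60.3159817
  N ⇒ keep positive
  Lon: 15.15′ = 0.252500°; total 119.2525000
  hemisphere W, so the sign is −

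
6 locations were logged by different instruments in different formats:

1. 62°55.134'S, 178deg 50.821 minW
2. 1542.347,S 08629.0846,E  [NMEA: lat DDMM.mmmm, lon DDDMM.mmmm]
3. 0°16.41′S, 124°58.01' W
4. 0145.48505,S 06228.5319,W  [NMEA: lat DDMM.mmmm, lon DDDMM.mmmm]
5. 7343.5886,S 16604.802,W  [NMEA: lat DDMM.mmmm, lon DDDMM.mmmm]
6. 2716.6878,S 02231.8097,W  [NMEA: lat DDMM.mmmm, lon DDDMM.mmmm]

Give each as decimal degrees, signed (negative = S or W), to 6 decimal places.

1. -62.918900, -178.847017
2. -15.705783, 86.484743
3. -0.273500, -124.966833
4. -1.758084, -62.475532
5. -73.726477, -166.080033
6. -27.278130, -22.530162

Point 1:
  φ: 62 + 55.134/60 = 62.9189000
  S ⇒ negate
  Longitude: 50.821′ = 0.847017°; total 178.8470167
  W ⇒ negate
Point 2:
  Latitude: split at 2 digits → 15° and 42.347′; 15 + 42.347/60 = 15.7057833
  hemisphere S, so the sign is −
  λ: degrees = first 3 digits = 86, minutes = 29.0846; 86 + 29.0846/60 = 86.4847433
  E ⇒ keep positive
Point 3:
  Lat: 0 + 16.41/60 = 0.2735000
  S → negative
  Longitude: 124 + 58.01/60 = 124.9668333
  W ⇒ negate
Point 4:
  Latitude: degrees = first 2 digits = 1, minutes = 45.48505; 1 + 45.48505/60 = 1.7580842
  S ⇒ negate
  Lon: degrees = first 3 digits = 62, minutes = 28.5319; 62 + 28.5319/60 = 62.4755317
  W ⇒ negate
Point 5:
  Latitude: split at 2 digits → 73° and 43.5886′; 73 + 43.5886/60 = 73.7264767
  S → negative
  λ: split at 3 digits → 166° and 4.802′; 166 + 4.802/60 = 166.0800333
  W → negative
Point 6:
  Lat: split at 2 digits → 27° and 16.6878′; 27 + 16.6878/60 = 27.2781300
  hemisphere S, so the sign is −
  λ: split at 3 digits → 022° and 31.8097′; 22 + 31.8097/60 = 22.5301617
  W → negative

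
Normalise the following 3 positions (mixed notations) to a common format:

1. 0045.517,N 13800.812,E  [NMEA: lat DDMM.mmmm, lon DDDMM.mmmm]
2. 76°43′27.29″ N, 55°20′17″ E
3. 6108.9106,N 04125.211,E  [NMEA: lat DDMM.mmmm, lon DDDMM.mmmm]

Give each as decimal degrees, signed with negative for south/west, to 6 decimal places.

Point 1:
  Lat: split at 2 digits → 00° and 45.517′; 0 + 45.517/60 = 0.7586167
  N → positive
  λ: degrees = first 3 digits = 138, minutes = 0.812; 138 + 0.812/60 = 138.0135333
  E ⇒ keep positive
Point 2:
  φ: 76° + 43/60 + 27.29/3600 = 76 + 0.716667 + 0.007581 = 76.7242472
  N ⇒ keep positive
  Longitude: 55 + 20/60 + 17/3600 = 55.3380556
  E ⇒ keep positive
Point 3:
  Lat: split at 2 digits → 61° and 8.9106′; 61 + 8.9106/60 = 61.1485100
  N ⇒ keep positive
  Longitude: split at 3 digits → 041° and 25.211′; 41 + 25.211/60 = 41.4201833
  E → positive

1. 0.758617, 138.013533
2. 76.724247, 55.338056
3. 61.148510, 41.420183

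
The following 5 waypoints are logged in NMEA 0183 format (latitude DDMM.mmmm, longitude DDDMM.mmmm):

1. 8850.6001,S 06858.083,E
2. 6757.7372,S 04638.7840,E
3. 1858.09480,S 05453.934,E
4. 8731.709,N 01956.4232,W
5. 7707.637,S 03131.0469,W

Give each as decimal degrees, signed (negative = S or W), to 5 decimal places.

1. -88.84334, 68.96805
2. -67.96229, 46.64640
3. -18.96825, 54.89890
4. 87.52848, -19.94039
5. -77.12728, -31.51745

Point 1:
  Lat: split at 2 digits → 88° and 50.6001′; 88 + 50.6001/60 = 88.843335
  S → negative
  λ: degrees = first 3 digits = 68, minutes = 58.083; 68 + 58.083/60 = 68.968050
  E → positive
Point 2:
  φ: split at 2 digits → 67° and 57.7372′; 67 + 57.7372/60 = 67.962287
  S → negative
  Lon: split at 3 digits → 046° and 38.784′; 46 + 38.784/60 = 46.646400
  E ⇒ keep positive
Point 3:
  φ: degrees = first 2 digits = 18, minutes = 58.0948; 18 + 58.0948/60 = 18.968247
  S ⇒ negate
  Longitude: degrees = first 3 digits = 54, minutes = 53.934; 54 + 53.934/60 = 54.898900
  E ⇒ keep positive
Point 4:
  φ: split at 2 digits → 87° and 31.709′; 87 + 31.709/60 = 87.528483
  N ⇒ keep positive
  Longitude: split at 3 digits → 019° and 56.4232′; 19 + 56.4232/60 = 19.940387
  W → negative
Point 5:
  φ: degrees = first 2 digits = 77, minutes = 7.637; 77 + 7.637/60 = 77.127283
  hemisphere S, so the sign is −
  λ: degrees = first 3 digits = 31, minutes = 31.0469; 31 + 31.0469/60 = 31.517448
  hemisphere W, so the sign is −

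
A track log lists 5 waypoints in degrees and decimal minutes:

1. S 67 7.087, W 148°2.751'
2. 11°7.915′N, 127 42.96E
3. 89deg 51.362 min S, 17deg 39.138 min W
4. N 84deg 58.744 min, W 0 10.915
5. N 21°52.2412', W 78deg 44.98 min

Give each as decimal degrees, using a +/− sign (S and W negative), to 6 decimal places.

Point 1:
  Lat: 67 + 7.087/60 = 67.1181167
  hemisphere S, so the sign is −
  λ: 2.751′ = 0.045850°; total 148.0458500
  hemisphere W, so the sign is −
Point 2:
  φ: 7.915′ = 0.131917°; total 11.1319167
  N ⇒ keep positive
  λ: 127 + 42.96/60 = 127.7160000
  E → positive
Point 3:
  Latitude: 89 + 51.362/60 = 89.8560333
  S ⇒ negate
  Lon: 17 + 39.138/60 = 17.6523000
  W ⇒ negate
Point 4:
  Latitude: 58.744′ = 0.979067°; total 84.9790667
  N ⇒ keep positive
  λ: 0 + 10.915/60 = 0.1819167
  hemisphere W, so the sign is −
Point 5:
  φ: 21 + 52.2412/60 = 21.8706867
  N ⇒ keep positive
  Longitude: 78 + 44.98/60 = 78.7496667
  hemisphere W, so the sign is −

1. -67.118117, -148.045850
2. 11.131917, 127.716000
3. -89.856033, -17.652300
4. 84.979067, -0.181917
5. 21.870687, -78.749667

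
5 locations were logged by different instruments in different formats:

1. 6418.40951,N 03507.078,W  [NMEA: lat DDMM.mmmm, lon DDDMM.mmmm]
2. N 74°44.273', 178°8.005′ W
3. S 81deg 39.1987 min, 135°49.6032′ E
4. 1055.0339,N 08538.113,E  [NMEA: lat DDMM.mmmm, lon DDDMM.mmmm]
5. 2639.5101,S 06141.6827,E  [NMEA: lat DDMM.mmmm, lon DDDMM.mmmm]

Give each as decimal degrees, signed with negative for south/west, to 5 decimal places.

1. 64.30683, -35.11797
2. 74.73788, -178.13342
3. -81.65331, 135.82672
4. 10.91723, 85.63522
5. -26.65850, 61.69471

Point 1:
  Lat: degrees = first 2 digits = 64, minutes = 18.40951; 64 + 18.40951/60 = 64.306825
  N ⇒ keep positive
  Lon: split at 3 digits → 035° and 7.078′; 35 + 7.078/60 = 35.117967
  W → negative
Point 2:
  φ: 44.273′ = 0.737883°; total 74.737883
  N ⇒ keep positive
  Lon: 178 + 8.005/60 = 178.133417
  W → negative
Point 3:
  Lat: 39.1987′ = 0.653312°; total 81.653312
  hemisphere S, so the sign is −
  Longitude: 135 + 49.6032/60 = 135.826720
  E → positive
Point 4:
  φ: split at 2 digits → 10° and 55.0339′; 10 + 55.0339/60 = 10.917232
  N ⇒ keep positive
  Longitude: split at 3 digits → 085° and 38.113′; 85 + 38.113/60 = 85.635217
  E → positive
Point 5:
  φ: degrees = first 2 digits = 26, minutes = 39.5101; 26 + 39.5101/60 = 26.658502
  S → negative
  λ: degrees = first 3 digits = 61, minutes = 41.6827; 61 + 41.6827/60 = 61.694712
  E → positive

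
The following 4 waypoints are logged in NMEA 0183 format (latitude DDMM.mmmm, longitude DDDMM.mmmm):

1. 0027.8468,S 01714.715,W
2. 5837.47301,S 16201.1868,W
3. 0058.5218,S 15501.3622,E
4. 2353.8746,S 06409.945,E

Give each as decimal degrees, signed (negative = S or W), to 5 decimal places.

Point 1:
  Lat: degrees = first 2 digits = 0, minutes = 27.8468; 0 + 27.8468/60 = 0.464113
  S ⇒ negate
  λ: split at 3 digits → 017° and 14.715′; 17 + 14.715/60 = 17.245250
  hemisphere W, so the sign is −
Point 2:
  Latitude: degrees = first 2 digits = 58, minutes = 37.47301; 58 + 37.47301/60 = 58.624550
  S ⇒ negate
  Lon: split at 3 digits → 162° and 1.1868′; 162 + 1.1868/60 = 162.019780
  W → negative
Point 3:
  Lat: degrees = first 2 digits = 0, minutes = 58.5218; 0 + 58.5218/60 = 0.975363
  hemisphere S, so the sign is −
  Lon: degrees = first 3 digits = 155, minutes = 1.3622; 155 + 1.3622/60 = 155.022703
  E → positive
Point 4:
  φ: degrees = first 2 digits = 23, minutes = 53.8746; 23 + 53.8746/60 = 23.897910
  S → negative
  λ: degrees = first 3 digits = 64, minutes = 9.945; 64 + 9.945/60 = 64.165750
  E → positive

1. -0.46411, -17.24525
2. -58.62455, -162.01978
3. -0.97536, 155.02270
4. -23.89791, 64.16575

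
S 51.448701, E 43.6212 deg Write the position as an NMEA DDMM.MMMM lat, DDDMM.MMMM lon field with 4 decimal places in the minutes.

φ: minutes = (51.448701 − 51) × 60 = 26.922060
Longitude: 43° + 0.621200 × 60 = 43° 37.272000′

5126.9221,S / 04337.2720,E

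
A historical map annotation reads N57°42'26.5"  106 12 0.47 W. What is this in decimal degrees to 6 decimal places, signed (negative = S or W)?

57.707361, -106.200131

Latitude: 57° + 42/60 + 26.5/3600 = 57 + 0.700000 + 0.007361 = 57.7073611
N ⇒ keep positive
λ: 106° + 12/60 + 0.47/3600 = 106 + 0.200000 + 0.000131 = 106.2001306
hemisphere W, so the sign is −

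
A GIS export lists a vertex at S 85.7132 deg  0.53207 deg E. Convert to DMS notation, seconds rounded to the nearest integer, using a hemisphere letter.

φ: 0.713200° → 42.79200′; 0.79200 × 60 = 47.52″
Lon: whole degrees 0; 31.92420′ → 31′ and 55.45″

85°42′48″ S, 0°31′55″ E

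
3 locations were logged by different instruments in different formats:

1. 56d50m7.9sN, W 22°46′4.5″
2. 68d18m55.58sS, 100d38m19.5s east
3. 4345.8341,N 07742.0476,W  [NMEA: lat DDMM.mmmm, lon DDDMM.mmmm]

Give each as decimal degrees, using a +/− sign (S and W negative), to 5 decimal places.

Point 1:
  Latitude: 56° + 50/60 + 7.9/3600 = 56 + 0.833333 + 0.002194 = 56.835528
  N → positive
  Longitude: 46′ + 4.5″ = 46.07500′; 22 + 46.07500/60 = 22.767917
  hemisphere W, so the sign is −
Point 2:
  Latitude: 68 + 18/60 + 55.58/3600 = 68.315439
  S ⇒ negate
  Longitude: 100° + 38/60 + 19.5/3600 = 100 + 0.633333 + 0.005417 = 100.638750
  E ⇒ keep positive
Point 3:
  φ: degrees = first 2 digits = 43, minutes = 45.8341; 43 + 45.8341/60 = 43.763902
  N ⇒ keep positive
  Lon: degrees = first 3 digits = 77, minutes = 42.0476; 77 + 42.0476/60 = 77.700793
  hemisphere W, so the sign is −

1. 56.83553, -22.76792
2. -68.31544, 100.63875
3. 43.76390, -77.70079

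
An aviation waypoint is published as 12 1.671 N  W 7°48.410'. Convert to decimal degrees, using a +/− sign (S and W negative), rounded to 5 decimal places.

Latitude: 12 + 1.671/60 = 12.027850
N ⇒ keep positive
Lon: 48.41′ = 0.806833°; total 7.806833
hemisphere W, so the sign is −

12.02785, -7.80683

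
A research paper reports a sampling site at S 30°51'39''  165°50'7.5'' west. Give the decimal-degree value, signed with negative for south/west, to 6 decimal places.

-30.860833, -165.835417

φ: 51′ + 39″ = 51.65000′; 30 + 51.65000/60 = 30.8608333
S → negative
Longitude: 165 + 50/60 + 7.5/3600 = 165.8354167
hemisphere W, so the sign is −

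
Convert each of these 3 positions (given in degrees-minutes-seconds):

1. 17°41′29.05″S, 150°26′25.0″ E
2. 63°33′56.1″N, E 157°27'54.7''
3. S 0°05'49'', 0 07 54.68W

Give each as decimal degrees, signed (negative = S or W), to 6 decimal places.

Point 1:
  φ: 41′ + 29.05″ = 41.48417′; 17 + 41.48417/60 = 17.6914028
  S ⇒ negate
  Lon: 26′ + 25″ = 26.41667′; 150 + 26.41667/60 = 150.4402778
  E → positive
Point 2:
  Latitude: 33′ + 56.1″ = 33.93500′; 63 + 33.93500/60 = 63.5655833
  N → positive
  Lon: 157° + 27/60 + 54.7/3600 = 157 + 0.450000 + 0.015194 = 157.4651944
  E → positive
Point 3:
  φ: 0° + 5/60 + 49/3600 = 0 + 0.083333 + 0.013611 = 0.0969444
  hemisphere S, so the sign is −
  Lon: 0 + 7/60 + 54.68/3600 = 0.1318556
  hemisphere W, so the sign is −

1. -17.691403, 150.440278
2. 63.565583, 157.465194
3. -0.096944, -0.131856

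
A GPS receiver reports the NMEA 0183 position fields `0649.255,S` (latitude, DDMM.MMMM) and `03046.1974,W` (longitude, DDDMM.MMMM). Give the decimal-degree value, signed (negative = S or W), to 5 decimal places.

-6.82092, -30.76996

Latitude: split at 2 digits → 06° and 49.255′; 6 + 49.255/60 = 6.820917
S ⇒ negate
λ: degrees = first 3 digits = 30, minutes = 46.1974; 30 + 46.1974/60 = 30.769957
W → negative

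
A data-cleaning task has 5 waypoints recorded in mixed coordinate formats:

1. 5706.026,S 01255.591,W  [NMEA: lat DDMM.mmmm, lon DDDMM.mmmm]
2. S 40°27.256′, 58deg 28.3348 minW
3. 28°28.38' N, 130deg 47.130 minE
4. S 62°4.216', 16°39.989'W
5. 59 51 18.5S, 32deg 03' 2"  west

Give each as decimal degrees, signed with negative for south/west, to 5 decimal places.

1. -57.10043, -12.92652
2. -40.45427, -58.47225
3. 28.47300, 130.78550
4. -62.07027, -16.66648
5. -59.85514, -32.05056

Point 1:
  Latitude: degrees = first 2 digits = 57, minutes = 6.026; 57 + 6.026/60 = 57.100433
  S → negative
  Lon: split at 3 digits → 012° and 55.591′; 12 + 55.591/60 = 12.926517
  W ⇒ negate
Point 2:
  φ: 27.256′ = 0.454267°; total 40.454267
  hemisphere S, so the sign is −
  λ: 58 + 28.3348/60 = 58.472247
  hemisphere W, so the sign is −
Point 3:
  Latitude: 28 + 28.38/60 = 28.473000
  N → positive
  λ: 47.13′ = 0.785500°; total 130.785500
  E → positive
Point 4:
  Lat: 62 + 4.216/60 = 62.070267
  hemisphere S, so the sign is −
  Lon: 16 + 39.989/60 = 16.666483
  W → negative
Point 5:
  φ: 59 + 51/60 + 18.5/3600 = 59.855139
  S ⇒ negate
  Longitude: 3′ + 2″ = 3.03333′; 32 + 3.03333/60 = 32.050556
  W → negative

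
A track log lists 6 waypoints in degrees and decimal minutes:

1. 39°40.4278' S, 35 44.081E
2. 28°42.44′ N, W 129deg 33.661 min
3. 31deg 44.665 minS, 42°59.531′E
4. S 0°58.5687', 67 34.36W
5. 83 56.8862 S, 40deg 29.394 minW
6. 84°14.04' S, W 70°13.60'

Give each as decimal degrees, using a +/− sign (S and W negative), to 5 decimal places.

1. -39.67380, 35.73468
2. 28.70733, -129.56102
3. -31.74442, 42.99218
4. -0.97615, -67.57267
5. -83.94810, -40.48990
6. -84.23400, -70.22667

Point 1:
  φ: 39 + 40.4278/60 = 39.673797
  S → negative
  Longitude: 35 + 44.081/60 = 35.734683
  E → positive
Point 2:
  φ: 28 + 42.44/60 = 28.707333
  N ⇒ keep positive
  Lon: 129 + 33.661/60 = 129.561017
  W ⇒ negate
Point 3:
  Latitude: 44.665′ = 0.744417°; total 31.744417
  S ⇒ negate
  λ: 42 + 59.531/60 = 42.992183
  E ⇒ keep positive
Point 4:
  φ: 0 + 58.5687/60 = 0.976145
  S → negative
  Longitude: 67 + 34.36/60 = 67.572667
  hemisphere W, so the sign is −
Point 5:
  Latitude: 56.8862′ = 0.948103°; total 83.948103
  S → negative
  λ: 29.394′ = 0.489900°; total 40.489900
  W ⇒ negate
Point 6:
  φ: 14.04′ = 0.234000°; total 84.234000
  S → negative
  Longitude: 70 + 13.6/60 = 70.226667
  W ⇒ negate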